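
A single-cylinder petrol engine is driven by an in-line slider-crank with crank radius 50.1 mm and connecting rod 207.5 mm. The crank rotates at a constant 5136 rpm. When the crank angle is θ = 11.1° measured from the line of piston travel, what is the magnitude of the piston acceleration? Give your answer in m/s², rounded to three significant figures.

ω = 2π·5136/60 = 537.8 rad/s
x(θ) = r cosθ + √(L² − r² sin²θ); with ω constant, a = ω²·d²x/dθ².
d²x/dθ² = −r cosθ − r²(cos2θ)/√u − r⁴ sin²2θ/(4u^{3/2}),  u = L² − r² sin²θ = 0.0429632 m².
Substituting r = 0.0501 m, L = 0.2075 m, θ = 11.1°: d²x/dθ² = -0.0604 m.
a = ω²·d²x/dθ² = (537.8)²·(-0.0604) = -17472 m/s²;  |a| = 17472 m/s².

17500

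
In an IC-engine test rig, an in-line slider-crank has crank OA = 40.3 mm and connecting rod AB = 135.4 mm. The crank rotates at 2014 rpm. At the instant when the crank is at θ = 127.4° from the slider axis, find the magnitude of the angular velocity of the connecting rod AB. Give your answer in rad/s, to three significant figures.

39.2

ω = 210.9 rad/s (converted from 2014 rpm).
The rod makes angle φ with the slider axis where L sinφ = r sinθ; differentiating, L cosφ·φ̇ = r ω cosθ.
L cosφ = √(L² − r² sin²θ) = 0.13156 m.
|ω_rod| = r ω |cosθ| / √(L² − r² sin²θ) = 0.0403·210.9·0.60738/0.13156 = 39.24 rad/s.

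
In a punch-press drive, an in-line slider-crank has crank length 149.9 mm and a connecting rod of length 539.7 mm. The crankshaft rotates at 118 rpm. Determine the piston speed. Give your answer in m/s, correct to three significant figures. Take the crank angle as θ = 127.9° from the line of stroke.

ω = 2π·118/60 = 12.36 rad/s
For an in-line slider-crank, x = r cosθ + √(L² − r² sin²θ), so v = −rω sinθ·[1 + r cosθ/√(L² − r² sin²θ)].
With r = 0.1499 m, L = 0.5397 m, θ = 127.9°: √(L² − r² sin²θ) = 0.52658 m.
v = −0.1499·12.36·0.78908·[1 + 0.1499·-0.61429/0.52658] = -1.206 m/s.
|v| = 1.206 m/s.

1.21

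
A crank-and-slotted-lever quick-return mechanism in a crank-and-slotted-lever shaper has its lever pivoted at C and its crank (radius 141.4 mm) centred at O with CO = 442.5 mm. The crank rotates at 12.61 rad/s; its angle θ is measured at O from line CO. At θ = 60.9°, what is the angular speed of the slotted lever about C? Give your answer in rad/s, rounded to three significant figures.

ω = 12.61 rad/s
Crank pin A relative to C: A = (d + r cosθ, r sinθ); lever angle φ = atan2(r sinθ, d + r cosθ).
Differentiating tanφ: φ̇ = rω(d cosθ + r)/(d² + r² + 2dr cosθ).
d² + r² + 2dr cosθ = |CA|² = 0.27666 m²;  d cosθ + r = +0.3566 m.
|ω_lever| = |0.1414·12.61·+0.3566| / 0.27666 = 2.2983 rad/s.

2.30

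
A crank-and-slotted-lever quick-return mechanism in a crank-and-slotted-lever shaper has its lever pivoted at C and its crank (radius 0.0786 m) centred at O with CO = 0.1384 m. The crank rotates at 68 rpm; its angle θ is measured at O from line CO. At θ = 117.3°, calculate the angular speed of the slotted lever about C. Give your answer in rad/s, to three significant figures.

0.551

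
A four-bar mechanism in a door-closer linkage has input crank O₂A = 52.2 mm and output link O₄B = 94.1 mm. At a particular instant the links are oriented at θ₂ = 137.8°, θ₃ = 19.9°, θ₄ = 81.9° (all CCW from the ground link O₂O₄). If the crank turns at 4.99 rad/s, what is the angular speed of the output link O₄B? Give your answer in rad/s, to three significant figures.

ω₂ = 4.99 rad/s
Differentiating the loop-closure r₂e^{iθ₂}+r₃e^{iθ₃}=r₁+r₄e^{iθ₄} gives r₂ω₂e^{iθ₂}+r₃ω₃e^{iθ₃}=r₄ω₄e^{iθ₄}.
Eliminating the other unknown: ω₄ = r₂ω₂ sin(θ₂−θ₃) / [r₄ sin(θ₄−θ₃)].
Numerator sine = +0.88377; denominator sine = +0.88295.
Result = 0.0522·4.99·(+0.88377) / (0.0941·(+0.88295)) = +2.7707 rad/s; magnitude 2.7707 rad/s.

2.77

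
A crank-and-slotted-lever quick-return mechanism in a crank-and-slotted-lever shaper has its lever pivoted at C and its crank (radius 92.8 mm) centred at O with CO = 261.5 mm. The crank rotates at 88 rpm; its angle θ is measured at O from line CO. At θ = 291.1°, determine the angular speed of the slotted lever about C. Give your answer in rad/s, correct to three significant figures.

1.69

ω = 9.215 rad/s (from 88 rpm).
Crank pin A relative to C: A = (d + r cosθ, r sinθ); lever angle φ = atan2(r sinθ, d + r cosθ).
Differentiating tanφ: φ̇ = rω(d cosθ + r)/(d² + r² + 2dr cosθ).
d² + r² + 2dr cosθ = |CA|² = 0.0944663 m²;  d cosθ + r = +0.18694 m.
|ω_lever| = |0.0928·9.215·+0.18694| / 0.0944663 = 1.6923 rad/s.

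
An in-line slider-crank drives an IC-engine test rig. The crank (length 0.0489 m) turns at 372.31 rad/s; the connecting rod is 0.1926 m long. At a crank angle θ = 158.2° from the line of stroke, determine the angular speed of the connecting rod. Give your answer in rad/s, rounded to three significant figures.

88.2

ω = 372.3 rad/s
The rod makes angle φ with the slider axis where L sinφ = r sinθ; differentiating, L cosφ·φ̇ = r ω cosθ.
L cosφ = √(L² − r² sin²θ) = 0.19174 m.
|ω_rod| = r ω |cosθ| / √(L² − r² sin²θ) = 0.0489·372.3·0.92849/0.19174 = 88.16 rad/s.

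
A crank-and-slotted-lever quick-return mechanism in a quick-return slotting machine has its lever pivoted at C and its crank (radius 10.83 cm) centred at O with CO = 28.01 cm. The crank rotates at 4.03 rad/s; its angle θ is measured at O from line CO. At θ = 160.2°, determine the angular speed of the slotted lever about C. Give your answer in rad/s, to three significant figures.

ω = 4.03 rad/s
Crank pin A relative to C: A = (d + r cosθ, r sinθ); lever angle φ = atan2(r sinθ, d + r cosθ).
Differentiating tanφ: φ̇ = rω(d cosθ + r)/(d² + r² + 2dr cosθ).
d² + r² + 2dr cosθ = |CA|² = 0.033102 m²;  d cosθ + r = -0.15524 m.
|ω_lever| = |0.1083·4.03·-0.15524| / 0.033102 = 2.0468 rad/s.

2.05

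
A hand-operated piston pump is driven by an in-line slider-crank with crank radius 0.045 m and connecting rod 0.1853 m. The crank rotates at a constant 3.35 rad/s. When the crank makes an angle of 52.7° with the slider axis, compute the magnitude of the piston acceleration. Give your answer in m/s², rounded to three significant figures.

0.275

ω = 3.35 rad/s
x(θ) = r cosθ + √(L² − r² sin²θ); with ω constant, a = ω²·d²x/dθ².
d²x/dθ² = −r cosθ − r²(cos2θ)/√u − r⁴ sin²2θ/(4u^{3/2}),  u = L² − r² sin²θ = 0.0330547 m².
Substituting r = 0.045 m, L = 0.1853 m, θ = 52.7°: d²x/dθ² = -0.02447 m.
a = ω²·d²x/dθ² = (3.35)²·(-0.02447) = -0.27462 m/s²;  |a| = 0.27462 m/s².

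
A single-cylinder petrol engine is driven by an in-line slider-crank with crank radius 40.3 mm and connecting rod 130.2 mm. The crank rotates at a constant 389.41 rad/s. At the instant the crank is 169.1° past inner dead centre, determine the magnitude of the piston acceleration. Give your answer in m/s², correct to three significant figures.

ω = 389.4 rad/s
x(θ) = r cosθ + √(L² − r² sin²θ); with ω constant, a = ω²·d²x/dθ².
d²x/dθ² = −r cosθ − r²(cos2θ)/√u − r⁴ sin²2θ/(4u^{3/2}),  u = L² − r² sin²θ = 0.016894 m².
Substituting r = 0.0403 m, L = 0.1302 m, θ = 169.1°: d²x/dθ² = +0.02793 m.
a = ω²·d²x/dθ² = (389.4)²·(+0.02793) = +4235.3 m/s²;  |a| = 4235.3 m/s².

4240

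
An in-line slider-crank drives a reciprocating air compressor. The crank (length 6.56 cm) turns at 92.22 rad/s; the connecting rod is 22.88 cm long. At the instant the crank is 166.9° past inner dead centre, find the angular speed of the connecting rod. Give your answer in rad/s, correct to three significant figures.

25.8

ω = 92.22 rad/s
The rod makes angle φ with the slider axis where L sinφ = r sinθ; differentiating, L cosφ·φ̇ = r ω cosθ.
L cosφ = √(L² − r² sin²θ) = 0.22832 m.
|ω_rod| = r ω |cosθ| / √(L² − r² sin²θ) = 0.0656·92.22·0.97398/0.22832 = 25.807 rad/s.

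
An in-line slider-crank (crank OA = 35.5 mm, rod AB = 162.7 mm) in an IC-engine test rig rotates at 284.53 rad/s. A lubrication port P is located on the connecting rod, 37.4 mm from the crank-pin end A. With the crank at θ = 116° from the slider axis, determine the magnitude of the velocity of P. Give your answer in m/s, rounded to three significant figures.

ω = 284.5 rad/s.  Crank-pin speed |V_A| = rω = 10.101 m/s, perpendicular to OA.
Rod angle: sinφ = −(r/L) sinθ ⇒ φ = -11.310°; ω_rod = −rω cosθ/√(L²−r²sin²θ) = +27.754 rad/s.
V_P = V_A + ω_rod × AP, with AP = 0.0374 m along the rod.
Components: V_Px = −rω sinθ − a·ω_rod·sinφ = -8.875 m/s;  V_Py = rω cosθ + a·ω_rod·cosφ = -3.4101 m/s.
|V_P| = √(V_Px² + V_Py²) = 9.5076 m/s.

9.51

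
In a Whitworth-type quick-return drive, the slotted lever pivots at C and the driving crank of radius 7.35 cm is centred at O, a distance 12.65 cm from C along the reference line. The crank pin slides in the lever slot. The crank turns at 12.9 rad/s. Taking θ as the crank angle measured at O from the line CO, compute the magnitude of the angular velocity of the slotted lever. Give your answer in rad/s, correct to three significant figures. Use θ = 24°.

ω = 12.9 rad/s
Crank pin A relative to C: A = (d + r cosθ, r sinθ); lever angle φ = atan2(r sinθ, d + r cosθ).
Differentiating tanφ: φ̇ = rω(d cosθ + r)/(d² + r² + 2dr cosθ).
d² + r² + 2dr cosθ = |CA|² = 0.0383923 m²;  d cosθ + r = +0.18906 m.
|ω_lever| = |0.0735·12.9·+0.18906| / 0.0383923 = 4.6692 rad/s.

4.67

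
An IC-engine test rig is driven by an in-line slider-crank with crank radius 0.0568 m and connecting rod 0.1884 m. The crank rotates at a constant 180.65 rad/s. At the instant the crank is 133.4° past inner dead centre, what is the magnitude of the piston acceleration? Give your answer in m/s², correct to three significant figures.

1290

ω = 180.7 rad/s
x(θ) = r cosθ + √(L² − r² sin²θ); with ω constant, a = ω²·d²x/dθ².
d²x/dθ² = −r cosθ − r²(cos2θ)/√u − r⁴ sin²2θ/(4u^{3/2}),  u = L² − r² sin²θ = 0.0337914 m².
Substituting r = 0.0568 m, L = 0.1884 m, θ = 133.4°: d²x/dθ² = +0.039589 m.
a = ω²·d²x/dθ² = (180.7)²·(+0.039589) = +1292 m/s²;  |a| = 1292 m/s².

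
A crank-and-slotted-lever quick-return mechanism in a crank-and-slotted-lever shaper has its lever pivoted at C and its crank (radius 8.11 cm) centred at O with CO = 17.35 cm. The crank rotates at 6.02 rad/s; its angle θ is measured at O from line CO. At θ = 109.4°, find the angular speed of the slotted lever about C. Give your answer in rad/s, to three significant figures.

ω = 6.02 rad/s
Crank pin A relative to C: A = (d + r cosθ, r sinθ); lever angle φ = atan2(r sinθ, d + r cosθ).
Differentiating tanφ: φ̇ = rω(d cosθ + r)/(d² + r² + 2dr cosθ).
d² + r² + 2dr cosθ = |CA|² = 0.0273319 m²;  d cosθ + r = +0.02347 m.
|ω_lever| = |0.0811·6.02·+0.02347| / 0.0273319 = 0.41924 rad/s.

0.419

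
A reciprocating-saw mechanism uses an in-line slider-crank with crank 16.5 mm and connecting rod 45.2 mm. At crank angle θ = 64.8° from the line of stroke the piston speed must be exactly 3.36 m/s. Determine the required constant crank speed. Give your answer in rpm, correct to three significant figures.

For an in-line slider-crank, |v_piston| = rω|sinθ|·[1 + r cosθ/√(L² − r² sin²θ)].
With r = 0.0165 m, L = 0.0452 m, θ = 64.8°: the bracketed kinematic factor |dx/dθ| = 0.017388 m.
ω = v/|dx/dθ| = 3.36/0.017388 = 193.24 rad/s.
N = 60ω/(2π) = 1845.3 rpm.

1850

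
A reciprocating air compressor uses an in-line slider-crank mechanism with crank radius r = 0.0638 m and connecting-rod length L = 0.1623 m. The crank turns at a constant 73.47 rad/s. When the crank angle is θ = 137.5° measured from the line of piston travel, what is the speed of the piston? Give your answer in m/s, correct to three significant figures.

2.21

ω = 73.47 rad/s
For an in-line slider-crank, x = r cosθ + √(L² − r² sin²θ), so v = −rω sinθ·[1 + r cosθ/√(L² − r² sin²θ)].
With r = 0.0638 m, L = 0.1623 m, θ = 137.5°: √(L² − r² sin²θ) = 0.15647 m.
v = −0.0638·73.47·0.67559·[1 + 0.0638·-0.73728/0.15647] = -2.2148 m/s.
|v| = 2.2148 m/s.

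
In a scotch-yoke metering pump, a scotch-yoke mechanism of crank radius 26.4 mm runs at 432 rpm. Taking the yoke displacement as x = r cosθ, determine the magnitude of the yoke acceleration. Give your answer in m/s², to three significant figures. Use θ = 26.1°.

48.5

ω = 45.24 rad/s (from 432 rpm).
x = r cosθ ⇒ ẍ = −rω² cosθ (ω constant).
|a| = rω²|cosθ| = 0.0264·(45.24)²·|cos 26.1°| = 48.52 m/s².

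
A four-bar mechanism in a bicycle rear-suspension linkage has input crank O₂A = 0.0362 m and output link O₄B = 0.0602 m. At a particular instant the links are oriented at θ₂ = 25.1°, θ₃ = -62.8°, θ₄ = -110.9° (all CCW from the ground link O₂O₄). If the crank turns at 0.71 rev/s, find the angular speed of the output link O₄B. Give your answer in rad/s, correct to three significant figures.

3.60

ω₂ = 4.461 rad/s (from 0.71 rev/s).
Differentiating the loop-closure r₂e^{iθ₂}+r₃e^{iθ₃}=r₁+r₄e^{iθ₄} gives r₂ω₂e^{iθ₂}+r₃ω₃e^{iθ₃}=r₄ω₄e^{iθ₄}.
Eliminating the other unknown: ω₄ = r₂ω₂ sin(θ₂−θ₃) / [r₄ sin(θ₄−θ₃)].
Numerator sine = +0.99933; denominator sine = -0.74431.
Result = 0.0362·4.461·(+0.99933) / (0.0602·(-0.74431)) = -3.6017 rad/s; magnitude 3.6017 rad/s.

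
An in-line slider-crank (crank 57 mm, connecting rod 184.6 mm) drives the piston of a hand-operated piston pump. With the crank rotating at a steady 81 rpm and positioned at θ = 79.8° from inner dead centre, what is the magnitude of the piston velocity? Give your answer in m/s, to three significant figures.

0.503

ω = 2π·81/60 = 8.482 rad/s
For an in-line slider-crank, x = r cosθ + √(L² − r² sin²θ), so v = −rω sinθ·[1 + r cosθ/√(L² − r² sin²θ)].
With r = 0.057 m, L = 0.1846 m, θ = 79.8°: √(L² − r² sin²θ) = 0.17587 m.
v = −0.057·8.482·0.98420·[1 + 0.057·0.17708/0.17587] = -0.50316 m/s.
|v| = 0.50316 m/s.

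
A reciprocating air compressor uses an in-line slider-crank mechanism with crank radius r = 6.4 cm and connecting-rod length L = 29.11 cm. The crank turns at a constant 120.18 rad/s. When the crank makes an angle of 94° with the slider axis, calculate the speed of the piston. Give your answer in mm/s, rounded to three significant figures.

7550

ω = 120.2 rad/s
For an in-line slider-crank, x = r cosθ + √(L² − r² sin²θ), so v = −rω sinθ·[1 + r cosθ/√(L² − r² sin²θ)].
With r = 0.064 m, L = 0.2911 m, θ = 94°: √(L² − r² sin²θ) = 0.28401 m.
v = −0.064·120.2·0.99756·[1 + 0.064·-0.06976/0.28401] = -7.5522 m/s.
|v| = 7.5522 m/s = 7552.2 mm/s.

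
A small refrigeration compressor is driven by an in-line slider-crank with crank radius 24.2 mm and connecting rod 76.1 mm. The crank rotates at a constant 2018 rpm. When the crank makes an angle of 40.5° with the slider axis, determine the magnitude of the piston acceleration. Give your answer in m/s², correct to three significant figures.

ω = 2π·2018/60 = 211.3 rad/s
x(θ) = r cosθ + √(L² − r² sin²θ); with ω constant, a = ω²·d²x/dθ².
d²x/dθ² = −r cosθ − r²(cos2θ)/√u − r⁴ sin²2θ/(4u^{3/2}),  u = L² − r² sin²θ = 0.0055442 m².
Substituting r = 0.0242 m, L = 0.0761 m, θ = 40.5°: d²x/dθ² = -0.019835 m.
a = ω²·d²x/dθ² = (211.3)²·(-0.019835) = -885.78 m/s²;  |a| = 885.78 m/s².

886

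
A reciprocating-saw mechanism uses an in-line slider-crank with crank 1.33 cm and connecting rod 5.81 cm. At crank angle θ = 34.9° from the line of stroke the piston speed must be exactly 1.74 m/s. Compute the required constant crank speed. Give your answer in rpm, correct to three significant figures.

1840

For an in-line slider-crank, |v_piston| = rω|sinθ|·[1 + r cosθ/√(L² − r² sin²θ)].
With r = 0.0133 m, L = 0.0581 m, θ = 34.9°: the bracketed kinematic factor |dx/dθ| = 0.0090506 m.
ω = v/|dx/dθ| = 1.74/0.0090506 = 192.25 rad/s.
N = 60ω/(2π) = 1835.9 rpm.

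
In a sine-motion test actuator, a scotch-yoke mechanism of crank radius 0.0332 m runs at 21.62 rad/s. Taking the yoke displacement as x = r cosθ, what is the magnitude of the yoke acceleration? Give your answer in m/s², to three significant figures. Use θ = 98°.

ω = 21.62 rad/s
x = r cosθ ⇒ ẍ = −rω² cosθ (ω constant).
|a| = rω²|cosθ| = 0.0332·(21.62)²·|cos 98°| = 2.1598 m/s².

2.16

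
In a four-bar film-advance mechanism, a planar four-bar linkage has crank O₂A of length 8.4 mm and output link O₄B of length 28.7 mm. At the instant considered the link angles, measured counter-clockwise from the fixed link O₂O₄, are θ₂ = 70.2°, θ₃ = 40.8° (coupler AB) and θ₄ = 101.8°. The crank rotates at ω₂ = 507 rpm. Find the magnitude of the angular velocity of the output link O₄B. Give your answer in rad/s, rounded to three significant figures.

8.72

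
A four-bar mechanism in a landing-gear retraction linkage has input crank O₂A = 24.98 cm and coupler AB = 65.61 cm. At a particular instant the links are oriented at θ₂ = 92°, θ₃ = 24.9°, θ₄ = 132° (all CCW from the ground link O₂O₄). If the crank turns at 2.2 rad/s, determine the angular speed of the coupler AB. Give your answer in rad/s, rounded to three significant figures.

0.563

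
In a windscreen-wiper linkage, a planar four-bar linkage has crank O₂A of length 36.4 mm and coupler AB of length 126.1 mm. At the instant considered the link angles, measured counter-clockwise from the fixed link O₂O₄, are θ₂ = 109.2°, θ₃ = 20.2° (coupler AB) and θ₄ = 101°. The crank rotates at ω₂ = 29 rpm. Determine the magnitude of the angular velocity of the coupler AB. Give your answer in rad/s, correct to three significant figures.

0.127

ω₂ = 3.037 rad/s (from 29 rpm).
Differentiating the loop-closure r₂e^{iθ₂}+r₃e^{iθ₃}=r₁+r₄e^{iθ₄} gives r₂ω₂e^{iθ₂}+r₃ω₃e^{iθ₃}=r₄ω₄e^{iθ₄}.
Eliminating the other unknown: ω₃ = r₂ω₂ sin(θ₄−θ₂) / [r₃ sin(θ₃−θ₄)].
Numerator sine = -0.14263; denominator sine = -0.98714.
Result = 0.0364·3.037·(-0.14263) / (0.1261·(-0.98714)) = +0.12666 rad/s; magnitude 0.12666 rad/s.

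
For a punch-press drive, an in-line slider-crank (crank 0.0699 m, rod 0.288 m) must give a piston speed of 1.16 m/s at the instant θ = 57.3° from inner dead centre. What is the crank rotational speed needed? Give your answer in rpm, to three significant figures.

For an in-line slider-crank, |v_piston| = rω|sinθ|·[1 + r cosθ/√(L² − r² sin²θ)].
With r = 0.0699 m, L = 0.288 m, θ = 57.3°: the bracketed kinematic factor |dx/dθ| = 0.0667 m.
ω = v/|dx/dθ| = 1.16/0.0667 = 17.391 rad/s.
N = 60ω/(2π) = 166.07 rpm.

166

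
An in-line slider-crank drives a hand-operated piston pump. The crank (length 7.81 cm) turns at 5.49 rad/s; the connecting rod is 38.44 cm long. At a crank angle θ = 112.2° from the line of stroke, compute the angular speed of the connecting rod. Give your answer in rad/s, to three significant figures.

0.429

ω = 5.49 rad/s
The rod makes angle φ with the slider axis where L sinφ = r sinθ; differentiating, L cosφ·φ̇ = r ω cosθ.
L cosφ = √(L² − r² sin²θ) = 0.37754 m.
|ω_rod| = r ω |cosθ| / √(L² − r² sin²θ) = 0.0781·5.49·0.37784/0.37754 = 0.42911 rad/s.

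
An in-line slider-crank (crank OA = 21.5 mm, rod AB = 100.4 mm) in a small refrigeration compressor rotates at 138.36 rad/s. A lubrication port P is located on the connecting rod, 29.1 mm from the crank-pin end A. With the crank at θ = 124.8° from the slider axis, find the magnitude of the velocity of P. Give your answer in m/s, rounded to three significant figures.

ω = 138.4 rad/s.  Crank-pin speed |V_A| = rω = 2.9747 m/s, perpendicular to OA.
Rod angle: sinφ = −(r/L) sinθ ⇒ φ = -10.128°; ω_rod = −rω cosθ/√(L²−r²sin²θ) = +17.177 rad/s.
V_P = V_A + ω_rod × AP, with AP = 0.0291 m along the rod.
Components: V_Px = −rω sinθ − a·ω_rod·sinφ = -2.3548 m/s;  V_Py = rω cosθ + a·ω_rod·cosφ = -1.2057 m/s.
|V_P| = √(V_Px² + V_Py²) = 2.6455 m/s.

2.65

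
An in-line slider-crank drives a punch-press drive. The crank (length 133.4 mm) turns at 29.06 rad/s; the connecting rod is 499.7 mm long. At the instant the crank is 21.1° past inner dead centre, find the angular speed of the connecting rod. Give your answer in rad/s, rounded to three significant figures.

ω = 29.06 rad/s
The rod makes angle φ with the slider axis where L sinφ = r sinθ; differentiating, L cosφ·φ̇ = r ω cosθ.
L cosφ = √(L² − r² sin²θ) = 0.49739 m.
|ω_rod| = r ω |cosθ| / √(L² − r² sin²θ) = 0.1334·29.06·0.93295/0.49739 = 7.2714 rad/s.

7.27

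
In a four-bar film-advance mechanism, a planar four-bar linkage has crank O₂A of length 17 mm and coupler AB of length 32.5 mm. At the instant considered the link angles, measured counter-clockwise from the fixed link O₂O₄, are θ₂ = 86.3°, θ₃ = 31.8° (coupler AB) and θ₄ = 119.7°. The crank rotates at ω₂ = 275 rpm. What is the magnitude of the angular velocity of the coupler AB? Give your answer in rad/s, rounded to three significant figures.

8.30

ω₂ = 28.8 rad/s (from 275 rpm).
Differentiating the loop-closure r₂e^{iθ₂}+r₃e^{iθ₃}=r₁+r₄e^{iθ₄} gives r₂ω₂e^{iθ₂}+r₃ω₃e^{iθ₃}=r₄ω₄e^{iθ₄}.
Eliminating the other unknown: ω₃ = r₂ω₂ sin(θ₄−θ₂) / [r₃ sin(θ₃−θ₄)].
Numerator sine = +0.55048; denominator sine = -0.99933.
Result = 0.017·28.8·(+0.55048) / (0.0325·(-0.99933)) = -8.2978 rad/s; magnitude 8.2978 rad/s.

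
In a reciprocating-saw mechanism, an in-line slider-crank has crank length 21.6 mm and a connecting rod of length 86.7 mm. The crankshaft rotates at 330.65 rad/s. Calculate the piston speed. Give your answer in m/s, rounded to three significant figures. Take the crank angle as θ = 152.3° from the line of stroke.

2.58

ω = 330.6 rad/s
For an in-line slider-crank, x = r cosθ + √(L² − r² sin²θ), so v = −rω sinθ·[1 + r cosθ/√(L² − r² sin²θ)].
With r = 0.0216 m, L = 0.0867 m, θ = 152.3°: √(L² − r² sin²θ) = 0.086117 m.
v = −0.0216·330.6·0.46484·[1 + 0.0216·-0.88539/0.086117] = -2.5826 m/s.
|v| = 2.5826 m/s.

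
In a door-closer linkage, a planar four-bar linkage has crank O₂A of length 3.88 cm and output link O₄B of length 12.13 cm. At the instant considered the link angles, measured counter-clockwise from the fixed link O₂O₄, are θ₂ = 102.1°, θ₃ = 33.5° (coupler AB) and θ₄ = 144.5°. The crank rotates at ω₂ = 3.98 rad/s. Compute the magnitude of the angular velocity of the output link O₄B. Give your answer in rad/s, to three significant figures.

1.27

ω₂ = 3.98 rad/s
Differentiating the loop-closure r₂e^{iθ₂}+r₃e^{iθ₃}=r₁+r₄e^{iθ₄} gives r₂ω₂e^{iθ₂}+r₃ω₃e^{iθ₃}=r₄ω₄e^{iθ₄}.
Eliminating the other unknown: ω₄ = r₂ω₂ sin(θ₂−θ₃) / [r₄ sin(θ₄−θ₃)].
Numerator sine = +0.93106; denominator sine = +0.93358.
Result = 0.0388·3.98·(+0.93106) / (0.1213·(+0.93358)) = +1.2696 rad/s; magnitude 1.2696 rad/s.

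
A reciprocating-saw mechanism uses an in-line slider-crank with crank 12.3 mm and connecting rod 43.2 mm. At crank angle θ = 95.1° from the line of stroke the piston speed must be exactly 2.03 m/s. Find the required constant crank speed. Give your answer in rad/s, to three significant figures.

170

For an in-line slider-crank, |v_piston| = rω|sinθ|·[1 + r cosθ/√(L² − r² sin²θ)].
With r = 0.0123 m, L = 0.0432 m, θ = 95.1°: the bracketed kinematic factor |dx/dθ| = 0.011928 m.
ω = v/|dx/dθ| = 2.03/0.011928 = 170.19 rad/s.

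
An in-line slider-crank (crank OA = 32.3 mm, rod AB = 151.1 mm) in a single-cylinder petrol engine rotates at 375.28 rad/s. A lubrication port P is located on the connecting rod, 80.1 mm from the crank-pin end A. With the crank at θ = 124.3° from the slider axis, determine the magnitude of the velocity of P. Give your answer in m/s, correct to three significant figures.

ω = 375.3 rad/s.  Crank-pin speed |V_A| = rω = 12.122 m/s, perpendicular to OA.
Rod angle: sinφ = −(r/L) sinθ ⇒ φ = -10.171°; ω_rod = −rω cosθ/√(L²−r²sin²θ) = +45.929 rad/s.
V_P = V_A + ω_rod × AP, with AP = 0.0801 m along the rod.
Components: V_Px = −rω sinθ − a·ω_rod·sinφ = -9.3639 m/s;  V_Py = rω cosθ + a·ω_rod·cosφ = -3.2097 m/s.
|V_P| = √(V_Px² + V_Py²) = 9.8988 m/s.

9.90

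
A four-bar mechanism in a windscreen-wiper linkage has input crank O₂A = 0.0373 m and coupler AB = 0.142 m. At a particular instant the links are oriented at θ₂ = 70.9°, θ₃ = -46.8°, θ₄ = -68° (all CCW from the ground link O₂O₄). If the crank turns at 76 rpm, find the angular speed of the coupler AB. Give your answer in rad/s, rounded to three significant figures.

3.80

ω₂ = 7.959 rad/s (from 76 rpm).
Differentiating the loop-closure r₂e^{iθ₂}+r₃e^{iθ₃}=r₁+r₄e^{iθ₄} gives r₂ω₂e^{iθ₂}+r₃ω₃e^{iθ₃}=r₄ω₄e^{iθ₄}.
Eliminating the other unknown: ω₃ = r₂ω₂ sin(θ₄−θ₂) / [r₃ sin(θ₃−θ₄)].
Numerator sine = -0.65738; denominator sine = +0.36162.
Result = 0.0373·7.959·(-0.65738) / (0.142·(+0.36162)) = -3.8003 rad/s; magnitude 3.8003 rad/s.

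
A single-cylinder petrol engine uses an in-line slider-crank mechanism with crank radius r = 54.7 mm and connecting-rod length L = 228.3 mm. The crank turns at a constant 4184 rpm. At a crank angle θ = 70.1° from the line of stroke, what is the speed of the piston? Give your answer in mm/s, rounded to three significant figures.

24400

ω = 2π·4184/60 = 438.1 rad/s
For an in-line slider-crank, x = r cosθ + √(L² − r² sin²θ), so v = −rω sinθ·[1 + r cosθ/√(L² − r² sin²θ)].
With r = 0.0547 m, L = 0.2283 m, θ = 70.1°: √(L² − r² sin²θ) = 0.22243 m.
v = −0.0547·438.1·0.94029·[1 + 0.0547·0.34038/0.22243] = -24.422 m/s.
|v| = 24.422 m/s = 24422 mm/s.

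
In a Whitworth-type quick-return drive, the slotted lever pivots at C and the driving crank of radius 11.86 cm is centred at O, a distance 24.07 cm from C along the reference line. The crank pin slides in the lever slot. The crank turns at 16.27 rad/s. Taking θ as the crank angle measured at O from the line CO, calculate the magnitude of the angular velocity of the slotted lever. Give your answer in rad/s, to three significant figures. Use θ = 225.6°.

3.00

ω = 16.27 rad/s
Crank pin A relative to C: A = (d + r cosθ, r sinθ); lever angle φ = atan2(r sinθ, d + r cosθ).
Differentiating tanφ: φ̇ = rω(d cosθ + r)/(d² + r² + 2dr cosθ).
d² + r² + 2dr cosθ = |CA|² = 0.0320558 m²;  d cosθ + r = -0.049809 m.
|ω_lever| = |0.1186·16.27·-0.049809| / 0.0320558 = 2.9983 rad/s.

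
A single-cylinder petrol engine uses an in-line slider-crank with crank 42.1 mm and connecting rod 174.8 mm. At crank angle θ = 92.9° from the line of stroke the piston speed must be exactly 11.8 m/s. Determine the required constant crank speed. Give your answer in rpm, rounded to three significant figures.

For an in-line slider-crank, |v_piston| = rω|sinθ|·[1 + r cosθ/√(L² − r² sin²θ)].
With r = 0.0421 m, L = 0.1748 m, θ = 92.9°: the bracketed kinematic factor |dx/dθ| = 0.041518 m.
ω = v/|dx/dθ| = 11.8/0.041518 = 284.21 rad/s.
N = 60ω/(2π) = 2714 rpm.

2710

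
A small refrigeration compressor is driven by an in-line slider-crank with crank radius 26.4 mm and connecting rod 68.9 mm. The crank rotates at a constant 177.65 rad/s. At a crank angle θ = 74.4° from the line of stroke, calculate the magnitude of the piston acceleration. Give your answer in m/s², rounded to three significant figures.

ω = 177.7 rad/s
x(θ) = r cosθ + √(L² − r² sin²θ); with ω constant, a = ω²·d²x/dθ².
d²x/dθ² = −r cosθ − r²(cos2θ)/√u − r⁴ sin²2θ/(4u^{3/2}),  u = L² − r² sin²θ = 0.00410065 m².
Substituting r = 0.0264 m, L = 0.0689 m, θ = 74.4°: d²x/dθ² = +0.002086 m.
a = ω²·d²x/dθ² = (177.7)²·(+0.002086) = +65.835 m/s²;  |a| = 65.835 m/s².

65.8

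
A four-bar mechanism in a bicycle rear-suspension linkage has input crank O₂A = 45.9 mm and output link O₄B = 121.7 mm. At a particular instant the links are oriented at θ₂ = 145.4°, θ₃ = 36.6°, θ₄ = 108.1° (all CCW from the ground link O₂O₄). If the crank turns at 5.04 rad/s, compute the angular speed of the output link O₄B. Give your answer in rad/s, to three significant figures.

ω₂ = 5.04 rad/s
Differentiating the loop-closure r₂e^{iθ₂}+r₃e^{iθ₃}=r₁+r₄e^{iθ₄} gives r₂ω₂e^{iθ₂}+r₃ω₃e^{iθ₃}=r₄ω₄e^{iθ₄}.
Eliminating the other unknown: ω₄ = r₂ω₂ sin(θ₂−θ₃) / [r₄ sin(θ₄−θ₃)].
Numerator sine = +0.94665; denominator sine = +0.94832.
Result = 0.0459·5.04·(+0.94665) / (0.1217·(+0.94832)) = +1.8975 rad/s; magnitude 1.8975 rad/s.

1.90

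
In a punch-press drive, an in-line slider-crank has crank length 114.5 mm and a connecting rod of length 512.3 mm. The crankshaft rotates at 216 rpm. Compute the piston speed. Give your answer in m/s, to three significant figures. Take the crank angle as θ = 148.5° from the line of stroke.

1.09

ω = 2π·216/60 = 22.62 rad/s
For an in-line slider-crank, x = r cosθ + √(L² − r² sin²θ), so v = −rω sinθ·[1 + r cosθ/√(L² − r² sin²θ)].
With r = 0.1145 m, L = 0.5123 m, θ = 148.5°: √(L² − r² sin²θ) = 0.50879 m.
v = −0.1145·22.62·0.52250·[1 + 0.1145·-0.85264/0.50879] = -1.0936 m/s.
|v| = 1.0936 m/s.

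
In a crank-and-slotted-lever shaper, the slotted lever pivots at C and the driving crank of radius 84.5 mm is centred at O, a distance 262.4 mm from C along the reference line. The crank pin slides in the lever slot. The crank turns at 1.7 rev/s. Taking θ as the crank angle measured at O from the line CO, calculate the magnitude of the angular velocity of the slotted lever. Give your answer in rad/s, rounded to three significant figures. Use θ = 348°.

2.58

ω = 10.68 rad/s (from 1.7 rev/s).
Crank pin A relative to C: A = (d + r cosθ, r sinθ); lever angle φ = atan2(r sinθ, d + r cosθ).
Differentiating tanφ: φ̇ = rω(d cosθ + r)/(d² + r² + 2dr cosθ).
d² + r² + 2dr cosθ = |CA|² = 0.119371 m²;  d cosθ + r = +0.34117 m.
|ω_lever| = |0.0845·10.68·+0.34117| / 0.119371 = 2.5796 rad/s.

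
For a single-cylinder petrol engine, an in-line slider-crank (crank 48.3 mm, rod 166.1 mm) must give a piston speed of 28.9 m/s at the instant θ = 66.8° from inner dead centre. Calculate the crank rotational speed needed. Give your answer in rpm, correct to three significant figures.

For an in-line slider-crank, |v_piston| = rω|sinθ|·[1 + r cosθ/√(L² − r² sin²θ)].
With r = 0.0483 m, L = 0.1661 m, θ = 66.8°: the bracketed kinematic factor |dx/dθ| = 0.049672 m.
ω = v/|dx/dθ| = 28.9/0.049672 = 581.82 rad/s.
N = 60ω/(2π) = 5556 rpm.

5560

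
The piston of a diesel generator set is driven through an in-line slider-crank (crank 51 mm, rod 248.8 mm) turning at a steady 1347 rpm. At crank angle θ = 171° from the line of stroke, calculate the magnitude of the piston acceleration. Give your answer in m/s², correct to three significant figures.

ω = 2π·1347/60 = 141.1 rad/s
x(θ) = r cosθ + √(L² − r² sin²θ); with ω constant, a = ω²·d²x/dθ².
d²x/dθ² = −r cosθ − r²(cos2θ)/√u − r⁴ sin²2θ/(4u^{3/2}),  u = L² − r² sin²θ = 0.0618378 m².
Substituting r = 0.051 m, L = 0.2488 m, θ = 171°: d²x/dθ² = +0.040414 m.
a = ω²·d²x/dθ² = (141.1)²·(+0.040414) = +804.13 m/s²;  |a| = 804.13 m/s².

804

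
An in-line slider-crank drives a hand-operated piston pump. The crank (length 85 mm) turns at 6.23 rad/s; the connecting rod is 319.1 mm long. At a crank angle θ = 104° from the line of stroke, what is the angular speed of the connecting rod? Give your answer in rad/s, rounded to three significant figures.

0.416

ω = 6.23 rad/s
The rod makes angle φ with the slider axis where L sinφ = r sinθ; differentiating, L cosφ·φ̇ = r ω cosθ.
L cosφ = √(L² − r² sin²θ) = 0.30826 m.
|ω_rod| = r ω |cosθ| / √(L² − r² sin²θ) = 0.085·6.23·0.24192/0.30826 = 0.41559 rad/s.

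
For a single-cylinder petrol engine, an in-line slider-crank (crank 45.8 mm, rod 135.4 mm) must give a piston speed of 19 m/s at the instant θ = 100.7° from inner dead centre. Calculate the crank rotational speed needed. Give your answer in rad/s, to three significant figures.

For an in-line slider-crank, |v_piston| = rω|sinθ|·[1 + r cosθ/√(L² − r² sin²θ)].
With r = 0.0458 m, L = 0.1354 m, θ = 100.7°: the bracketed kinematic factor |dx/dθ| = 0.042007 m.
ω = v/|dx/dθ| = 19/0.042007 = 452.31 rad/s.

452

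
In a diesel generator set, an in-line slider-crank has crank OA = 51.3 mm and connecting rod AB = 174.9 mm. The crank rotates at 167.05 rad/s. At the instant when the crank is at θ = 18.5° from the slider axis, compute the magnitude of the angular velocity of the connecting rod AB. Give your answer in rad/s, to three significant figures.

46.7

ω = 167.1 rad/s
The rod makes angle φ with the slider axis where L sinφ = r sinθ; differentiating, L cosφ·φ̇ = r ω cosθ.
L cosφ = √(L² − r² sin²θ) = 0.17414 m.
|ω_rod| = r ω |cosθ| / √(L² − r² sin²θ) = 0.0513·167.1·0.94832/0.17414 = 46.668 rad/s.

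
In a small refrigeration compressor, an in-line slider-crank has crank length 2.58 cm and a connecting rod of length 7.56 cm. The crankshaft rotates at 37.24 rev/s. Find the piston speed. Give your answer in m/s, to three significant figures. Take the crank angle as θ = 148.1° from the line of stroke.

2.25

ω = 2π·37.2 = 234 rad/s
For an in-line slider-crank, x = r cosθ + √(L² − r² sin²θ), so v = −rω sinθ·[1 + r cosθ/√(L² − r² sin²θ)].
With r = 0.0258 m, L = 0.0756 m, θ = 148.1°: √(L² − r² sin²θ) = 0.07436 m.
v = −0.0258·234·0.52844·[1 + 0.0258·-0.84897/0.07436] = -2.2504 m/s.
|v| = 2.2504 m/s.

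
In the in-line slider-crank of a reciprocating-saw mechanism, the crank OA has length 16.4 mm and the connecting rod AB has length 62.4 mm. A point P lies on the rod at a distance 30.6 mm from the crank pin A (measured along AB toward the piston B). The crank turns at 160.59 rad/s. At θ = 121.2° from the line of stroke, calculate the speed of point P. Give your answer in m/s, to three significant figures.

2.21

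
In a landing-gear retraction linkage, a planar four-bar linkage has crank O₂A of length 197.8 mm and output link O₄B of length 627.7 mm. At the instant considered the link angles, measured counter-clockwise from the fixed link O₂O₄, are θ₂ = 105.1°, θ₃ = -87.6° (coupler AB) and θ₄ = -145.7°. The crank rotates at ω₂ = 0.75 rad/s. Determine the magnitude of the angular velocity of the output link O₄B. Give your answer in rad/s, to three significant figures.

ω₂ = 0.75 rad/s
Differentiating the loop-closure r₂e^{iθ₂}+r₃e^{iθ₃}=r₁+r₄e^{iθ₄} gives r₂ω₂e^{iθ₂}+r₃ω₃e^{iθ₃}=r₄ω₄e^{iθ₄}.
Eliminating the other unknown: ω₄ = r₂ω₂ sin(θ₂−θ₃) / [r₄ sin(θ₄−θ₃)].
Numerator sine = -0.21985; denominator sine = -0.84897.
Result = 0.1978·0.75·(-0.21985) / (0.6277·(-0.84897)) = +0.061201 rad/s; magnitude 0.061201 rad/s.

0.0612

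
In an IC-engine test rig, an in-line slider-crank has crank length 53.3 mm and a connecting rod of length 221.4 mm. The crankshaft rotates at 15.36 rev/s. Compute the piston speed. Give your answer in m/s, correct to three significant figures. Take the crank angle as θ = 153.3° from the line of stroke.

ω = 2π·15.4 = 96.51 rad/s
For an in-line slider-crank, x = r cosθ + √(L² − r² sin²θ), so v = −rω sinθ·[1 + r cosθ/√(L² − r² sin²θ)].
With r = 0.0533 m, L = 0.2214 m, θ = 153.3°: √(L² − r² sin²θ) = 0.2201 m.
v = −0.0533·96.51·0.44932·[1 + 0.0533·-0.89337/0.2201] = -1.8113 m/s.
|v| = 1.8113 m/s.

1.81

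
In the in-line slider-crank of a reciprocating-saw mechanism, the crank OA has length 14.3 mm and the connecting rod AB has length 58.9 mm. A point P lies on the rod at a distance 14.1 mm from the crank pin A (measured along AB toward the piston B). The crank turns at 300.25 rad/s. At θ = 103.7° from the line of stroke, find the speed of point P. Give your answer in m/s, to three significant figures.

4.18

ω = 300.2 rad/s.  Crank-pin speed |V_A| = rω = 4.2936 m/s, perpendicular to OA.
Rod angle: sinφ = −(r/L) sinθ ⇒ φ = -13.643°; ω_rod = −rω cosθ/√(L²−r²sin²θ) = +17.766 rad/s.
V_P = V_A + ω_rod × AP, with AP = 0.0141 m along the rod.
Components: V_Px = −rω sinθ − a·ω_rod·sinφ = -4.1123 m/s;  V_Py = rω cosθ + a·ω_rod·cosφ = -0.77345 m/s.
|V_P| = √(V_Px² + V_Py²) = 4.1844 m/s.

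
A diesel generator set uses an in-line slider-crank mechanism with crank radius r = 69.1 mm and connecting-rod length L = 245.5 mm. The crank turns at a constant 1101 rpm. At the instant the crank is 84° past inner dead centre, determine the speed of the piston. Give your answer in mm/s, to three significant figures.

8170

ω = 2π·1101/60 = 115.3 rad/s
For an in-line slider-crank, x = r cosθ + √(L² − r² sin²θ), so v = −rω sinθ·[1 + r cosθ/√(L² − r² sin²θ)].
With r = 0.0691 m, L = 0.2455 m, θ = 84°: √(L² − r² sin²θ) = 0.23569 m.
v = −0.0691·115.3·0.99452·[1 + 0.0691·0.10453/0.23569] = -8.1662 m/s.
|v| = 8.1662 m/s = 8166.2 mm/s.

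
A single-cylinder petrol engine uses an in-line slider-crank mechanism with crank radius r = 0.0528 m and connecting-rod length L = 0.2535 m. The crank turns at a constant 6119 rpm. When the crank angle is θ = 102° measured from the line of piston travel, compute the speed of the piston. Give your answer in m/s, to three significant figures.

ω = 2π·6119/60 = 640.8 rad/s
For an in-line slider-crank, x = r cosθ + √(L² − r² sin²θ), so v = −rω sinθ·[1 + r cosθ/√(L² − r² sin²θ)].
With r = 0.0528 m, L = 0.2535 m, θ = 102°: √(L² − r² sin²θ) = 0.24818 m.
v = −0.0528·640.8·0.97815·[1 + 0.0528·-0.20791/0.24818] = -31.63 m/s.
|v| = 31.63 m/s.

31.6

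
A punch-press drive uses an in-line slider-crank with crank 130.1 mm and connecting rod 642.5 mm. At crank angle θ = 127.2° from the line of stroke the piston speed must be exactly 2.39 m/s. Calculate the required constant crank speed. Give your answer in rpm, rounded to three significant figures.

251

For an in-line slider-crank, |v_piston| = rω|sinθ|·[1 + r cosθ/√(L² − r² sin²θ)].
With r = 0.1301 m, L = 0.6425 m, θ = 127.2°: the bracketed kinematic factor |dx/dθ| = 0.090773 m.
ω = v/|dx/dθ| = 2.39/0.090773 = 26.329 rad/s.
N = 60ω/(2π) = 251.43 rpm.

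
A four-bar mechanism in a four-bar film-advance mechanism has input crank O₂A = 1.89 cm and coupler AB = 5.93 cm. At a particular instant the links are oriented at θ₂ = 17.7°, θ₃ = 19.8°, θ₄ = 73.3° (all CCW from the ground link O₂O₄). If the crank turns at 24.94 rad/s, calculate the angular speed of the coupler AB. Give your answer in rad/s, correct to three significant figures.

ω₂ = 24.94 rad/s
Differentiating the loop-closure r₂e^{iθ₂}+r₃e^{iθ₃}=r₁+r₄e^{iθ₄} gives r₂ω₂e^{iθ₂}+r₃ω₃e^{iθ₃}=r₄ω₄e^{iθ₄}.
Eliminating the other unknown: ω₃ = r₂ω₂ sin(θ₄−θ₂) / [r₃ sin(θ₃−θ₄)].
Numerator sine = +0.82511; denominator sine = -0.80386.
Result = 0.0189·24.94·(+0.82511) / (0.0593·(-0.80386)) = -8.159 rad/s; magnitude 8.159 rad/s.

8.16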